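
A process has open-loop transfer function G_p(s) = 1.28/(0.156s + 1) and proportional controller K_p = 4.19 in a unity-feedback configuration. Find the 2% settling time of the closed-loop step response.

T_s ≈ 0.0981 s

Closed loop: T(s) = K_p·G_p/(1+K_p·G_p) = 5.363/(0.156s + 1 + 5.363), with pole at s = −(1 + 5.363)/0.156 = −40.79.
τ = 1/40.79 = 0.02452 s, so 2% settling time ≈ 4τ = 0.0981 s.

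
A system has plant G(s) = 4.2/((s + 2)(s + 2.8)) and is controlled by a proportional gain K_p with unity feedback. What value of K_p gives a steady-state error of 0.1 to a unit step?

K_p = 12

For a type-0 loop with proportional control, e_ss = 1/(1 + K_p·G(0)).
G(0) = 0.75. Require 1/(1 + K_p·0.75) = 0.1, so 1 + 0.75·K_p = 10.
K_p = (10 − 1)/0.75 = 12.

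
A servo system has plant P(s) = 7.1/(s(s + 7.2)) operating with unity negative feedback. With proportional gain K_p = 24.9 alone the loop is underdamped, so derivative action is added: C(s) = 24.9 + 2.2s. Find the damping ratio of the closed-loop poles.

ζ = 0.858

Forward path: (24.9 + 2.2s)·7.1/(s(s+7.2)). The closed-loop characteristic equation is s² + (7.2 + 7.1·2.2)s + 7.1·24.9 = 0.
That is s² + 22.82s + 176.8 = 0, so ω_n = 13.3 rad/s and ζ = 22.82/(2·13.3) = 0.8581.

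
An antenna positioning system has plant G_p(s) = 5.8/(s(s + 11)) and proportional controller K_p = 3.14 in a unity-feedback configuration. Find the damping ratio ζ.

ζ = 1.29

With unity feedback the closed-loop characteristic equation is s² + 11s + 3.14·5.8 = s² + 11s + 18.21 = 0.
Matching s² + 2ζω_n s + ω_n²: ω_n = √18.21 = 4.268 rad/s and 2ζω_n = 11, so ζ = 11/(2·4.268) = 1.29.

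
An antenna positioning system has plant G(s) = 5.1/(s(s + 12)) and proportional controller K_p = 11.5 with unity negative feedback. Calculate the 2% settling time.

Closed-loop characteristic equation: s² + 12s + 58.65 = 0, so ω_n = 7.658 rad/s and ζ = 12/(2·7.658) = 0.7835.
2% settling time T_s ≈ 4/(ζω_n) = 4/6 = 0.667 s.

T_s ≈ 0.667 s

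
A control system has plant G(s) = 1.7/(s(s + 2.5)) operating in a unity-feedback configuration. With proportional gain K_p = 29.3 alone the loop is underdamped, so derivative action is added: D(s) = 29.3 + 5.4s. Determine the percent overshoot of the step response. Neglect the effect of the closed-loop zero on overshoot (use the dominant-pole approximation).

Forward path: (29.3 + 5.4s)·1.7/(s(s+2.5)). The closed-loop characteristic equation is s² + (2.5 + 1.7·5.4)s + 1.7·29.3 = 0.
That is s² + 11.68s + 49.81 = 0, so ω_n = 7.058 rad/s and ζ = 11.68/(2·7.058) = 0.8275.
%OS = 100·exp(−πζ/√(1−ζ²)) = 0.976%.

0.976%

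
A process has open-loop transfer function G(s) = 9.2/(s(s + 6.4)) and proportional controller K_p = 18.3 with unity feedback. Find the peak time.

From 1 + K_pG(s) = 0: s² + 6.4s + 168.4 = 0 ⇒ ω_n = 12.98, ζ = 0.2466.
Damped frequency ω_d = ω_n√(1−ζ²) = 12.57 rad/s, so peak time T_p = π/ω_d = 0.25 s.

T_p = 0.25 s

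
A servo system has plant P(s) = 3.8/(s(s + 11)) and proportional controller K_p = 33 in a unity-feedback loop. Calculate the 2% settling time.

T_s ≈ 0.727 s

Closed-loop characteristic equation: s² + 11s + 125.4 = 0, so ω_n = 11.2 rad/s and ζ = 11/(2·11.2) = 0.4911.
2% settling time T_s ≈ 4/(ζω_n) = 4/5.5 = 0.727 s.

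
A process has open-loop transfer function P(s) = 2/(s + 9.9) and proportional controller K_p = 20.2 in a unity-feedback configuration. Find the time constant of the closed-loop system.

Closed-loop transfer function: T(s) = K_p·P(s)/(1 + K_p·P(s)) = 40.4/(s + 9.9 + 40.4) = 40.4/(s + 50.3).
Time constant τ = 1/50.3 = 0.0199 s.

τ = 0.0199 s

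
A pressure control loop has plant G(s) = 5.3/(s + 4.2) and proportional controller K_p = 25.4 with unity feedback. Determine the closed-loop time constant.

τ = 0.0072 s

Closed-loop transfer function: T(s) = K_p·G(s)/(1 + K_p·G(s)) = 134.6/(s + 4.2 + 134.6) = 134.6/(s + 138.8).
Time constant τ = 1/138.8 = 0.0072 s.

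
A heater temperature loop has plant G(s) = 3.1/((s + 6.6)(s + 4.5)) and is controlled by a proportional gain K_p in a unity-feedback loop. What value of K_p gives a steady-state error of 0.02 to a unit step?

K_p = 469

For a type-0 loop with proportional control, e_ss = 1/(1 + K_p·G(0)).
G(0) = 0.1044. Require 1/(1 + K_p·0.1044) = 0.02, so 1 + 0.1044·K_p = 50.
K_p = (50 − 1)/0.1044 = 469.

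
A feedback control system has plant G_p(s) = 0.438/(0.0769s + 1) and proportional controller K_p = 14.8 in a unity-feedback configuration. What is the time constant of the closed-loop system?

τ = 0.0103 s

Closed loop: T(s) = K_p·G_p/(1+K_p·G_p) = 6.482/(0.0769s + 1 + 6.482), with pole at s = −(1 + 6.482)/0.0769 = −97.3.
Closed-loop time constant τ = 1/97.3 = 0.0103 s.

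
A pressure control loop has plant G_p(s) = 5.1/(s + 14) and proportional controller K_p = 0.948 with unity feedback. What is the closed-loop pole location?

Closed-loop transfer function: T(s) = K_p·G_p(s)/(1 + K_p·G_p(s)) = 4.835/(s + 14 + 4.835) = 4.835/(s + 18.83).
The closed-loop pole is at s = −18.83.

s = -18.83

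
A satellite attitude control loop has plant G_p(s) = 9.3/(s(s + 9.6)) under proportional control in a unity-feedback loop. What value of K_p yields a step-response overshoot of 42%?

K_p = 35

From %OS = 100·exp(−πζ/√(1−ζ²)) = 42%, ζ = −ln(0.42)/√(π²+ln²(0.42)) = 0.2662.
Characteristic equation s² + 9.6s + 9.3K_p = 0 gives ζ = 9.6/(2√(9.3K_p)).
Setting ζ = 0.2662: √(9.3K_p) = 9.6/(2·0.2662) = 18.03, so K_p = 325.2/9.3 = 35.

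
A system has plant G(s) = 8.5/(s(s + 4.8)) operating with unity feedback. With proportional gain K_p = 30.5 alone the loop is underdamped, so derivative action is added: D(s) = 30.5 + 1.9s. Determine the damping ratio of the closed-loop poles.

Forward path: (30.5 + 1.9s)·8.5/(s(s+4.8)). The closed-loop characteristic equation is s² + (4.8 + 8.5·1.9)s + 8.5·30.5 = 0.
That is s² + 20.95s + 259.2 = 0, so ω_n = 16.1 rad/s and ζ = 20.95/(2·16.1) = 0.6506.

ζ = 0.651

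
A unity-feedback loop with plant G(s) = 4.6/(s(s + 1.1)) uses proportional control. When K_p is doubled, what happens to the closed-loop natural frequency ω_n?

increase

ω_n = √(4.6·K_p), which grows with K_p.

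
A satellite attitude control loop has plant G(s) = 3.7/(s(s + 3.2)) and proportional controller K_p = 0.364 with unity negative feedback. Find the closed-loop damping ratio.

ζ = 1.38

The closed-loop denominator is s(s+3.2) + 0.364·3.7 = s² + 3.2s + 1.347.
Matching s² + 2ζω_n s + ω_n²: ω_n = √1.347 = 1.161 rad/s and 2ζω_n = 3.2, so ζ = 3.2/(2·1.161) = 1.38.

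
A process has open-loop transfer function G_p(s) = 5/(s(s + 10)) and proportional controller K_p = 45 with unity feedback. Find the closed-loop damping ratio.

ζ = 0.333

With unity feedback the closed-loop characteristic equation is s² + 10s + 45·5 = s² + 10s + 225 = 0.
Matching s² + 2ζω_n s + ω_n²: ω_n = √225 = 15 rad/s and 2ζω_n = 10, so ζ = 10/(2·15) = 0.333.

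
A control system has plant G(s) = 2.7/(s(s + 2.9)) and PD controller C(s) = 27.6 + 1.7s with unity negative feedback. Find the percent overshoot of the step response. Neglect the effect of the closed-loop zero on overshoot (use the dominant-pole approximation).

22%

Forward path: (27.6 + 1.7s)·2.7/(s(s+2.9)). The closed-loop characteristic equation is s² + (2.9 + 2.7·1.7)s + 2.7·27.6 = 0.
That is s² + 7.49s + 74.52 = 0, so ω_n = 8.632 rad/s and ζ = 7.49/(2·8.632) = 0.4338.
%OS = 100·exp(−πζ/√(1−ζ²)) = 22%.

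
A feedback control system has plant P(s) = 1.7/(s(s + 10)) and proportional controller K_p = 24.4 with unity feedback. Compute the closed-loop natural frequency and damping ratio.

ω_n = 6.44 rad/s, ζ = 0.776

With unity feedback the closed-loop characteristic equation is s² + 10s + 24.4·1.7 = s² + 10s + 41.48 = 0.
So ω_n² = 41.48 ⇒ ω_n = 6.44 rad/s, and ζ = 10/(2ω_n) = 0.776.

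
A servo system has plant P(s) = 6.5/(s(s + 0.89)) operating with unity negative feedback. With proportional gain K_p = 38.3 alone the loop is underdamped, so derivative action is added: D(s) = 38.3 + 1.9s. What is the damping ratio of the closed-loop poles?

Forward path: (38.3 + 1.9s)·6.5/(s(s+0.89)). The closed-loop characteristic equation is s² + (0.89 + 6.5·1.9)s + 6.5·38.3 = 0.
That is s² + 13.24s + 248.9 = 0, so ω_n = 15.78 rad/s and ζ = 13.24/(2·15.78) = 0.4196.

ζ = 0.42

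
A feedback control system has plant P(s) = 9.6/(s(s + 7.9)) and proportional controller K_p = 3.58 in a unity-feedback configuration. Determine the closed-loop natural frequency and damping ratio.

ω_n = 5.86 rad/s, ζ = 0.674

The closed-loop denominator is s(s+7.9) + 3.58·9.6 = s² + 7.9s + 34.37.
So ω_n² = 34.37 ⇒ ω_n = 5.862 rad/s, and ζ = 7.9/(2ω_n) = 0.674.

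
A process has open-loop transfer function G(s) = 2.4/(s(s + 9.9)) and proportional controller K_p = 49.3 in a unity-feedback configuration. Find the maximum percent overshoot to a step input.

From 1 + K_pG(s) = 0: s² + 9.9s + 118.3 = 0 ⇒ ω_n = 10.88, ζ = 0.4551.
%OS = 100·exp(−πζ/√(1−ζ²)) = 100·exp(−π·0.4551/√0.7929) = 20.1%.

20.1%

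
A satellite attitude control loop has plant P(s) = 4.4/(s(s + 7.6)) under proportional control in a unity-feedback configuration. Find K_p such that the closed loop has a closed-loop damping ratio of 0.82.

Closed-loop characteristic equation: s² + 7.6s + K_p·4.4 = 0.
So ω_n = √(4.4K_p) and 2ζω_n = 7.6, giving ζ = 7.6/(2√(4.4K_p)).
Setting ζ = 0.82: √(4.4K_p) = 7.6/(2·0.82) = 4.634, so K_p = 21.48/4.4 = 4.88.

K_p = 4.88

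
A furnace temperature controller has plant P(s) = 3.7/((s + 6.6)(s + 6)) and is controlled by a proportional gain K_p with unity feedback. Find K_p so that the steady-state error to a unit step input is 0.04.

Steady-state error for a unit step on this type-0 loop is 1/(1 + K_p·P(0)).
P(0) = 0.09343. Require 1/(1 + K_p·0.09343) = 0.04, so 1 + 0.09343·K_p = 25.
K_p = (25 − 1)/0.09343 = 257.

K_p = 257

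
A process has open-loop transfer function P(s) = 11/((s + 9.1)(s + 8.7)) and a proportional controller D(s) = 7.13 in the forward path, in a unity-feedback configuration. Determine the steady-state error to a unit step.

The loop is type 0. Static position error constant K_pos = D(0)·P(0) = 7.13·0.1389 = 0.9907.
Steady-state error to a unit step: e_ss = 1/(1+K_pos) = 1/1.991 = 0.502.

0.502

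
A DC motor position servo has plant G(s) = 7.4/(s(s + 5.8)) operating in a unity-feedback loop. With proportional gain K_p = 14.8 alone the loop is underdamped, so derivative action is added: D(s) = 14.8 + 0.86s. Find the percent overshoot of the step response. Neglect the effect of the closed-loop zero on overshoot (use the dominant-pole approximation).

Forward path: (14.8 + 0.86s)·7.4/(s(s+5.8)). The closed-loop characteristic equation is s² + (5.8 + 7.4·0.86)s + 7.4·14.8 = 0.
That is s² + 12.16s + 109.5 = 0, so ω_n = 10.47 rad/s and ζ = 12.16/(2·10.47) = 0.5812.
%OS = 100·exp(−πζ/√(1−ζ²)) = 10.6%.

10.6%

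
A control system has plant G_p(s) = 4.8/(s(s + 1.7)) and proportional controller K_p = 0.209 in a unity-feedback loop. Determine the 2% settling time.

Closed-loop characteristic equation: s² + 1.7s + 1.003 = 0, so ω_n = 1.002 rad/s and ζ = 1.7/(2·1.002) = 0.8486.
2% settling time T_s ≈ 4/(ζω_n) = 4/0.85 = 4.71 s.

T_s ≈ 4.71 s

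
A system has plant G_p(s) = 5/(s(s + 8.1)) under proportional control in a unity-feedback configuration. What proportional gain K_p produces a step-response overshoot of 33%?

K_p = 29.6

From %OS = 100·exp(−πζ/√(1−ζ²)) = 33%, ζ = −ln(0.33)/√(π²+ln²(0.33)) = 0.3328.
Characteristic equation s² + 8.1s + 5K_p = 0 gives ζ = 8.1/(2√(5K_p)).
Setting ζ = 0.3328: √(5K_p) = 8.1/(2·0.3328) = 12.17, so K_p = 148.1/5 = 29.6.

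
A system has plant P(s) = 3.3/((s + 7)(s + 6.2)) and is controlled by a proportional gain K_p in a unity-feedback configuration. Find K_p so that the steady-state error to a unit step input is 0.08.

K_p = 151

The loop is type 0, so e_ss(step) = 1/(1 + K_pos) with K_pos = K_p·P(0).
P(0) = 0.07604. Require 1/(1 + K_p·0.07604) = 0.08, so 1 + 0.07604·K_p = 12.5.
K_p = (12.5 − 1)/0.07604 = 151.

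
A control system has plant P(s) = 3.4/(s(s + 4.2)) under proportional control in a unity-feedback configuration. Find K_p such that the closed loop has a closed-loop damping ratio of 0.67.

Closed-loop characteristic equation: s² + 4.2s + K_p·3.4 = 0.
So ω_n = √(3.4K_p) and 2ζω_n = 4.2, giving ζ = 4.2/(2√(3.4K_p)).
Setting ζ = 0.67: √(3.4K_p) = 4.2/(2·0.67) = 3.134, so K_p = 9.824/3.4 = 2.89.

K_p = 2.89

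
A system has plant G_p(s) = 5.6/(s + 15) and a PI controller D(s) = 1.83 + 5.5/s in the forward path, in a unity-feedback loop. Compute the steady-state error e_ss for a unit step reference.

0

The open loop D(s)G_p(s) has a pole at the origin (type 1), so the static position error constant is infinite and e_ss = 1/(1+∞) = 0.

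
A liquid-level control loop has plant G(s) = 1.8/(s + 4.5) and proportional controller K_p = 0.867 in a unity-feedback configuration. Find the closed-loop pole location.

s = -6.061

Closed-loop transfer function: T(s) = K_p·G(s)/(1 + K_p·G(s)) = 1.561/(s + 4.5 + 1.561) = 1.561/(s + 6.061).
The closed-loop pole is at s = −6.061.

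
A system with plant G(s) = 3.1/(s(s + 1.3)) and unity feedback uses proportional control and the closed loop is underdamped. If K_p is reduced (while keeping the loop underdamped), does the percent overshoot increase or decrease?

ζ = 1.3/(2√(3.1K_p)) rises as K_p falls; higher damping means less overshoot.

decrease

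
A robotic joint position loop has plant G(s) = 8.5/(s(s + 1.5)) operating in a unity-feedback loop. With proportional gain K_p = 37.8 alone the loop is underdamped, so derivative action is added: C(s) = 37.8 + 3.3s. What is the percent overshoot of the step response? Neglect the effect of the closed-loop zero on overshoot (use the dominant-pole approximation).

1.03%

Forward path: (37.8 + 3.3s)·8.5/(s(s+1.5)). The closed-loop characteristic equation is s² + (1.5 + 8.5·3.3)s + 8.5·37.8 = 0.
That is s² + 29.55s + 321.3 = 0, so ω_n = 17.92 rad/s and ζ = 29.55/(2·17.92) = 0.8243.
%OS = 100·exp(−πζ/√(1−ζ²)) = 1.03%.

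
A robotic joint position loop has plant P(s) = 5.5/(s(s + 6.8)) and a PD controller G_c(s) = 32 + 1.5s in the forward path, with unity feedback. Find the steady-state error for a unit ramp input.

The loop has one pole at the origin (type 1). Velocity error constant K_v = lim_{s→0} s·G_c(s)P(s) = 32·5.5/6.8 = 25.88.
Steady-state error to a unit ramp: e_ss = 1/K_v = 0.0386.

0.0386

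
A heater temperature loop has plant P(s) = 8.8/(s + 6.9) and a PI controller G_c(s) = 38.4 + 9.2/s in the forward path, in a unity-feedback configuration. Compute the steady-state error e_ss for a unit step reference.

The open loop G_c(s)P(s) has a pole at the origin (type 1), so the static position error constant is infinite and e_ss = 1/(1+∞) = 0.

0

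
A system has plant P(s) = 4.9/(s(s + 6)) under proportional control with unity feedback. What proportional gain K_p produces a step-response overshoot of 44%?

K_p = 28.7

From %OS = 100·exp(−πζ/√(1−ζ²)) = 44%, ζ = −ln(0.44)/√(π²+ln²(0.44)) = 0.2528.
Characteristic equation s² + 6s + 4.9K_p = 0 gives ζ = 6/(2√(4.9K_p)).
Setting ζ = 0.2528: √(4.9K_p) = 6/(2·0.2528) = 11.87, so K_p = 140.8/4.9 = 28.7.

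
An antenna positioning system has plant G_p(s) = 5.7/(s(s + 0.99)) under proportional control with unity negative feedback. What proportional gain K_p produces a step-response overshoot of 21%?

K_p = 0.217

From %OS = 100·exp(−πζ/√(1−ζ²)) = 21%, ζ = −ln(0.21)/√(π²+ln²(0.21)) = 0.4449.
Characteristic equation s² + 0.99s + 5.7K_p = 0 gives ζ = 0.99/(2√(5.7K_p)).
Setting ζ = 0.4449: √(5.7K_p) = 0.99/(2·0.4449) = 1.113, so K_p = 1.238/5.7 = 0.217.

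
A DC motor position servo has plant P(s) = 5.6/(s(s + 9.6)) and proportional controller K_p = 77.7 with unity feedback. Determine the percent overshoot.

47.6%

Closed-loop characteristic equation: s² + 9.6s + 435.1 = 0, so ω_n = 20.86 rad/s and ζ = 9.6/(2·20.86) = 0.2301.
%OS = 100·exp(−πζ/√(1−ζ²)) = 100·exp(−π·0.2301/√0.947) = 47.6%.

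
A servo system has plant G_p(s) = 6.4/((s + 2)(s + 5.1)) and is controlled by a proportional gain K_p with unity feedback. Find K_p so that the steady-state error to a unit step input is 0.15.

The loop is type 0, so e_ss(step) = 1/(1 + K_pos) with K_pos = K_p·G_p(0).
G_p(0) = 0.6275. Require 1/(1 + K_p·0.6275) = 0.15, so 1 + 0.6275·K_p = 6.667.
K_p = (6.667 − 1)/0.6275 = 9.03.

K_p = 9.03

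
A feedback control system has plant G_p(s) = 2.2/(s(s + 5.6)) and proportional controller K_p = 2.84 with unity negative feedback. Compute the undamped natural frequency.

ω_n = 2.5 rad/s

The closed-loop denominator is s(s+5.6) + 2.84·2.2 = s² + 5.6s + 6.248.
So ω_n² = 6.248 ⇒ ω_n = 2.5 rad/s, and ζ = 5.6/(2ω_n) = 1.12.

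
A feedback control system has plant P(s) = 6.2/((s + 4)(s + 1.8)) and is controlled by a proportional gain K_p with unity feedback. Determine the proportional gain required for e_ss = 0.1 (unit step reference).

For a type-0 loop with proportional control, e_ss = 1/(1 + K_p·P(0)).
P(0) = 0.8611. Require 1/(1 + K_p·0.8611) = 0.1, so 1 + 0.8611·K_p = 10.
K_p = (10 − 1)/0.8611 = 10.5.

K_p = 10.5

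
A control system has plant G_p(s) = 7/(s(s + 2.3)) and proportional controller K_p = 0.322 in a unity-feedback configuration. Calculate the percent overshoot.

2.37%

From 1 + K_pG_p(s) = 0: s² + 2.3s + 2.254 = 0 ⇒ ω_n = 1.501, ζ = 0.766.
%OS = 100·exp(−πζ/√(1−ζ²)) = 100·exp(−π·0.766/√0.4133) = 2.37%.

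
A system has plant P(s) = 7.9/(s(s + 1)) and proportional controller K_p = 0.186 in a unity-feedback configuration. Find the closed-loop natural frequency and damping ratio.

ω_n = 1.21 rad/s, ζ = 0.412

The closed-loop denominator is s(s+1) + 0.186·7.9 = s² + 1s + 1.469.
Matching s² + 2ζω_n s + ω_n²: ω_n = √1.469 = 1.212 rad/s and 2ζω_n = 1, so ζ = 1/(2·1.212) = 0.412.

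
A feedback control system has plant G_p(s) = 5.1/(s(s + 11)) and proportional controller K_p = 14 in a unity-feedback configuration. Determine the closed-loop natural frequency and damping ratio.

ω_n = 8.45 rad/s, ζ = 0.651

With unity feedback the closed-loop characteristic equation is s² + 11s + 14·5.1 = s² + 11s + 71.4 = 0.
Matching s² + 2ζω_n s + ω_n²: ω_n = √71.4 = 8.45 rad/s and 2ζω_n = 11, so ζ = 11/(2·8.45) = 0.651.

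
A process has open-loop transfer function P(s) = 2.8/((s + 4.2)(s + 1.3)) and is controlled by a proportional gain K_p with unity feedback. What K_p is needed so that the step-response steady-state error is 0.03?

Steady-state error for a unit step on this type-0 loop is 1/(1 + K_p·P(0)).
P(0) = 0.5128. Require 1/(1 + K_p·0.5128) = 0.03, so 1 + 0.5128·K_p = 33.33.
K_p = (33.33 − 1)/0.5128 = 63.1.

K_p = 63.1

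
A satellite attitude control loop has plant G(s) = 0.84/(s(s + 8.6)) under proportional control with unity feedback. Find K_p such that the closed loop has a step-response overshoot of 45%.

K_p = 363

From %OS = 100·exp(−πζ/√(1−ζ²)) = 45%, ζ = −ln(0.45)/√(π²+ln²(0.45)) = 0.2463.
Characteristic equation s² + 8.6s + 0.84K_p = 0 gives ζ = 8.6/(2√(0.84K_p)).
Setting ζ = 0.2463: √(0.84K_p) = 8.6/(2·0.2463) = 17.46, so K_p = 304.7/0.84 = 363.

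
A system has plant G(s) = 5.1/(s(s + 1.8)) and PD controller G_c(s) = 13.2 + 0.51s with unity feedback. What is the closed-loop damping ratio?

ζ = 0.268

Forward path: (13.2 + 0.51s)·5.1/(s(s+1.8)). The closed-loop characteristic equation is s² + (1.8 + 5.1·0.51)s + 5.1·13.2 = 0.
That is s² + 4.401s + 67.32 = 0, so ω_n = 8.205 rad/s and ζ = 4.401/(2·8.205) = 0.2682.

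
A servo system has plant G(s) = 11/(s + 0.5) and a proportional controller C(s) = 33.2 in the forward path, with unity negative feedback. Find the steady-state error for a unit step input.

The loop is type 0. Static position error constant K_pos = C(0)·G(0) = 33.2·22 = 730.4.
Steady-state error to a unit step: e_ss = 1/(1+K_pos) = 1/731.4 = 0.00137.

0.00137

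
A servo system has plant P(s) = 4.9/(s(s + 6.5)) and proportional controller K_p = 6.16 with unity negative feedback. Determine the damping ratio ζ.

ζ = 0.592

With unity feedback the closed-loop characteristic equation is s² + 6.5s + 6.16·4.9 = s² + 6.5s + 30.18 = 0.
Matching s² + 2ζω_n s + ω_n²: ω_n = √30.18 = 5.494 rad/s and 2ζω_n = 6.5, so ζ = 6.5/(2·5.494) = 0.592.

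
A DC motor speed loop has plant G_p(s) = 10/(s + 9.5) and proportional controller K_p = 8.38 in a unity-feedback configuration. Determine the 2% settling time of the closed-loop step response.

Closed-loop transfer function: T(s) = K_p·G_p(s)/(1 + K_p·G_p(s)) = 83.8/(s + 9.5 + 83.8) = 83.8/(s + 93.3).
Time constant τ = 1/93.3 = 0.01072 s, so the 2% settling time is about 4τ = 0.0429 s.

T_s ≈ 0.0429 s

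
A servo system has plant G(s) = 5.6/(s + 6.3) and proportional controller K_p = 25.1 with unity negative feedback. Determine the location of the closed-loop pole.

s = -146.9

Closed-loop transfer function: T(s) = K_p·G(s)/(1 + K_p·G(s)) = 140.6/(s + 6.3 + 140.6) = 140.6/(s + 146.9).
The closed-loop pole is at s = −146.9.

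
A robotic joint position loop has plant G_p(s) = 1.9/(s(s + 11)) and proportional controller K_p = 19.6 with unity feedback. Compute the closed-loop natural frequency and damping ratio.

The closed-loop denominator is s(s+11) + 19.6·1.9 = s² + 11s + 37.24.
So ω_n² = 37.24 ⇒ ω_n = 6.102 rad/s, and ζ = 11/(2ω_n) = 0.901.

ω_n = 6.1 rad/s, ζ = 0.901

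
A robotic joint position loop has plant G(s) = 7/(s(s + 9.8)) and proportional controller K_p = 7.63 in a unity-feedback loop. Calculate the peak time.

T_p = 0.579 s

From 1 + K_pG(s) = 0: s² + 9.8s + 53.41 = 0 ⇒ ω_n = 7.308, ζ = 0.6705.
Damped frequency ω_d = ω_n√(1−ζ²) = 5.422 rad/s, so peak time T_p = π/ω_d = 0.579 s.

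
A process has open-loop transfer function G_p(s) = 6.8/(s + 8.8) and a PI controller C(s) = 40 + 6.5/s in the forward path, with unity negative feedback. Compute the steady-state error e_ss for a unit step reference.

The open loop C(s)G_p(s) has a pole at the origin (type 1), so the static position error constant is infinite and e_ss = 1/(1+∞) = 0.

0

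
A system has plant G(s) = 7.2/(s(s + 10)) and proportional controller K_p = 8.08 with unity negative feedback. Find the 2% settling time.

T_s ≈ 0.8 s

The closed-loop denominator s² + 10s + 58.18 gives ω_n = √58.18 = 7.627 and ζ = 10/(2ω_n) = 0.6555.
2% settling time T_s ≈ 4/(ζω_n) = 4/5 = 0.8 s.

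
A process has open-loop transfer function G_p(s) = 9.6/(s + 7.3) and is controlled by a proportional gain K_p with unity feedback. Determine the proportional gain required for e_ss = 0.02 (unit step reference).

Steady-state error for a unit step on this type-0 loop is 1/(1 + K_p·G_p(0)).
G_p(0) = 1.315. Require 1/(1 + K_p·1.315) = 0.02, so 1 + 1.315·K_p = 50.
K_p = (50 − 1)/1.315 = 37.3.

K_p = 37.3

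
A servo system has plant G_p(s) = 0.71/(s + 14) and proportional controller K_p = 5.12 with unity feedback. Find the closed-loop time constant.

Closed-loop transfer function: T(s) = K_p·G_p(s)/(1 + K_p·G_p(s)) = 3.635/(s + 14 + 3.635) = 3.635/(s + 17.64).
Time constant τ = 1/17.64 = 0.0567 s.

τ = 0.0567 s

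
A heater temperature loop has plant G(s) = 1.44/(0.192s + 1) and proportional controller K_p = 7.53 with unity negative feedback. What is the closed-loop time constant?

τ = 0.0162 s

Closed loop: T(s) = K_p·G/(1+K_p·G) = 10.84/(0.192s + 1 + 10.84), with pole at s = −(1 + 10.84)/0.192 = −61.68.
Closed-loop time constant τ = 1/61.68 = 0.0162 s.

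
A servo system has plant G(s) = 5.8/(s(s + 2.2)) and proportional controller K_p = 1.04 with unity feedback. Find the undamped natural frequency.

The closed-loop denominator is s(s+2.2) + 1.04·5.8 = s² + 2.2s + 6.032.
Matching s² + 2ζω_n s + ω_n²: ω_n = √6.032 = 2.456 rad/s and 2ζω_n = 2.2, so ζ = 2.2/(2·2.456) = 0.448.

ω_n = 2.46 rad/s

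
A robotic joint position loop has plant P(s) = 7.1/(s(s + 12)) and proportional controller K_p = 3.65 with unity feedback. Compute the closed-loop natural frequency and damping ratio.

The closed-loop denominator is s(s+12) + 3.65·7.1 = s² + 12s + 25.91.
So ω_n² = 25.91 ⇒ ω_n = 5.091 rad/s, and ζ = 12/(2ω_n) = 1.18.

ω_n = 5.09 rad/s, ζ = 1.18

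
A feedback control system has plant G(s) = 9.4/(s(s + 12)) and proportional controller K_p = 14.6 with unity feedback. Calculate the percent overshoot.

Closed-loop characteristic equation: s² + 12s + 137.2 = 0, so ω_n = 11.71 rad/s and ζ = 12/(2·11.71) = 0.5122.
%OS = 100·exp(−πζ/√(1−ζ²)) = 100·exp(−π·0.5122/√0.7377) = 15.4%.

15.4%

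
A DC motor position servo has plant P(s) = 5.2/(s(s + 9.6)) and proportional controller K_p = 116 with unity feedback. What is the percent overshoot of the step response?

The closed-loop denominator s² + 9.6s + 603.2 gives ω_n = √603.2 = 24.56 and ζ = 9.6/(2ω_n) = 0.1954.
%OS = 100·exp(−πζ/√(1−ζ²)) = 100·exp(−π·0.1954/√0.9618) = 53.5%.

53.5%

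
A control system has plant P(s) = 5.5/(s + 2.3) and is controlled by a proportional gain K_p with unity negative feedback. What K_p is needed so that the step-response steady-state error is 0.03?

For a type-0 loop with proportional control, e_ss = 1/(1 + K_p·P(0)).
P(0) = 2.391. Require 1/(1 + K_p·2.391) = 0.03, so 1 + 2.391·K_p = 33.33.
K_p = (33.33 − 1)/2.391 = 13.5.

K_p = 13.5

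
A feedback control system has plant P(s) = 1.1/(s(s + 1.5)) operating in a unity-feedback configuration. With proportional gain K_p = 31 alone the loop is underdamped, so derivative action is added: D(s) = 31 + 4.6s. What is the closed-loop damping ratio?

ζ = 0.562

Forward path: (31 + 4.6s)·1.1/(s(s+1.5)). The closed-loop characteristic equation is s² + (1.5 + 1.1·4.6)s + 1.1·31 = 0.
That is s² + 6.56s + 34.1 = 0, so ω_n = 5.84 rad/s and ζ = 6.56/(2·5.84) = 0.5617.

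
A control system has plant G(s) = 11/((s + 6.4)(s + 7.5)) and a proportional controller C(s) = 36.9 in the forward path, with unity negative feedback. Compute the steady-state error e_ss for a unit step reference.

0.106

The loop is type 0. Static position error constant K_pos = C(0)·G(0) = 36.9·0.2292 = 8.456.
Steady-state error to a unit step: e_ss = 1/(1+K_pos) = 1/9.456 = 0.106.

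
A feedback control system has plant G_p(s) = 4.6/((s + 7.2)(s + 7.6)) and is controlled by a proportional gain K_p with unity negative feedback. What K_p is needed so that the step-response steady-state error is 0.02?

The loop is type 0, so e_ss(step) = 1/(1 + K_pos) with K_pos = K_p·G_p(0).
G_p(0) = 0.08406. Require 1/(1 + K_p·0.08406) = 0.02, so 1 + 0.08406·K_p = 50.
K_p = (50 − 1)/0.08406 = 583.

K_p = 583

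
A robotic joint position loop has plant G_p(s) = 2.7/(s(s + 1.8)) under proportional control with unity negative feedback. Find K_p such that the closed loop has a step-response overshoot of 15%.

From %OS = 100·exp(−πζ/√(1−ζ²)) = 15%, ζ = −ln(0.15)/√(π²+ln²(0.15)) = 0.5169.
Characteristic equation s² + 1.8s + 2.7K_p = 0 gives ζ = 1.8/(2√(2.7K_p)).
Setting ζ = 0.5169: √(2.7K_p) = 1.8/(2·0.5169) = 1.741, so K_p = 3.031/2.7 = 1.12.

K_p = 1.12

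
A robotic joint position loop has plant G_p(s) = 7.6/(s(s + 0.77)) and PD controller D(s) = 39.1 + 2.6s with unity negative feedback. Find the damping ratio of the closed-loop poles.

ζ = 0.595

Forward path: (39.1 + 2.6s)·7.6/(s(s+0.77)). The closed-loop characteristic equation is s² + (0.77 + 7.6·2.6)s + 7.6·39.1 = 0.
That is s² + 20.53s + 297.2 = 0, so ω_n = 17.24 rad/s and ζ = 20.53/(2·17.24) = 0.5955.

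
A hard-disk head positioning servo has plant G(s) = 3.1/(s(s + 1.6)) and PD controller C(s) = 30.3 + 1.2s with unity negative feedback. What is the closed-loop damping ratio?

ζ = 0.274

Forward path: (30.3 + 1.2s)·3.1/(s(s+1.6)). The closed-loop characteristic equation is s² + (1.6 + 3.1·1.2)s + 3.1·30.3 = 0.
That is s² + 5.32s + 93.93 = 0, so ω_n = 9.692 rad/s and ζ = 5.32/(2·9.692) = 0.2745.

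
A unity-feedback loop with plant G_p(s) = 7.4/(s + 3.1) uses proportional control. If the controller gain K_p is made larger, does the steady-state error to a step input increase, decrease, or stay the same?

The position error constant K_pos = K_p·G_p(0) grows with K_p, and e_ss = 1/(1+K_pos) falls.

decrease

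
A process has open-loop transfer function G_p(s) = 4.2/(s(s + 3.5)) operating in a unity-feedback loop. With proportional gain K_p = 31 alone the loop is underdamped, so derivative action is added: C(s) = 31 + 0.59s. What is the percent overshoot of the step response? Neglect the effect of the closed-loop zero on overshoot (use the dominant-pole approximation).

42.6%

Forward path: (31 + 0.59s)·4.2/(s(s+3.5)). The closed-loop characteristic equation is s² + (3.5 + 4.2·0.59)s + 4.2·31 = 0.
That is s² + 5.978s + 130.2 = 0, so ω_n = 11.41 rad/s and ζ = 5.978/(2·11.41) = 0.262.
%OS = 100·exp(−πζ/√(1−ζ²)) = 42.6%.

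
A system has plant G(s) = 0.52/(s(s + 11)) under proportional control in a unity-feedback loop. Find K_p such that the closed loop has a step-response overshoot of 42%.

K_p = 821

From %OS = 100·exp(−πζ/√(1−ζ²)) = 42%, ζ = −ln(0.42)/√(π²+ln²(0.42)) = 0.2662.
Characteristic equation s² + 11s + 0.52K_p = 0 gives ζ = 11/(2√(0.52K_p)).
Setting ζ = 0.2662: √(0.52K_p) = 11/(2·0.2662) = 20.66, so K_p = 427/0.52 = 821.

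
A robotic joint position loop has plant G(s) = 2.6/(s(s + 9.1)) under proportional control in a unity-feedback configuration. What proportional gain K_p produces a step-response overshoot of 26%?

K_p = 51.3

From %OS = 100·exp(−πζ/√(1−ζ²)) = 26%, ζ = −ln(0.26)/√(π²+ln²(0.26)) = 0.3941.
Characteristic equation s² + 9.1s + 2.6K_p = 0 gives ζ = 9.1/(2√(2.6K_p)).
Setting ζ = 0.3941: √(2.6K_p) = 9.1/(2·0.3941) = 11.55, so K_p = 133.3/2.6 = 51.3.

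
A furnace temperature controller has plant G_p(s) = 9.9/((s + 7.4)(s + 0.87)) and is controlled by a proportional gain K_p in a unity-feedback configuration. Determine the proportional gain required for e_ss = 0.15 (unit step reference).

K_p = 3.69

For a type-0 loop with proportional control, e_ss = 1/(1 + K_p·G_p(0)).
G_p(0) = 1.538. Require 1/(1 + K_p·1.538) = 0.15, so 1 + 1.538·K_p = 6.667.
K_p = (6.667 − 1)/1.538 = 3.69.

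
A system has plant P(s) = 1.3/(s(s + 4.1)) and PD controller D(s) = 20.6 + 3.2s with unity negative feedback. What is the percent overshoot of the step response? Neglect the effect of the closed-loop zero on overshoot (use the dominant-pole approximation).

1.56%

Forward path: (20.6 + 3.2s)·1.3/(s(s+4.1)). The closed-loop characteristic equation is s² + (4.1 + 1.3·3.2)s + 1.3·20.6 = 0.
That is s² + 8.26s + 26.78 = 0, so ω_n = 5.175 rad/s and ζ = 8.26/(2·5.175) = 0.7981.
%OS = 100·exp(−πζ/√(1−ζ²)) = 1.56%.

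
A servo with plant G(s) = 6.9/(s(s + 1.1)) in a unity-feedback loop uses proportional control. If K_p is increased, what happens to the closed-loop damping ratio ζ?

decrease

ζ = 1.1/(2√(6.9K_p)); increasing K_p raises the denominator, so ζ falls.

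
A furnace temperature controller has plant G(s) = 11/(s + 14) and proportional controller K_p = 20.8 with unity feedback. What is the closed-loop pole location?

Closed-loop transfer function: T(s) = K_p·G(s)/(1 + K_p·G(s)) = 228.8/(s + 14 + 228.8) = 228.8/(s + 242.8).
The closed-loop pole is at s = −242.8.

s = -242.8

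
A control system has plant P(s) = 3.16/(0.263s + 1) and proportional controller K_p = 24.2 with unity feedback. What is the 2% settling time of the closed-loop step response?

T_s ≈ 0.0136 s

Closed loop: T(s) = K_p·P/(1+K_p·P) = 76.47/(0.263s + 1 + 76.47), with pole at s = −(1 + 76.47)/0.263 = −294.6.
τ = 1/294.6 = 0.003395 s, so 2% settling time ≈ 4τ = 0.0136 s.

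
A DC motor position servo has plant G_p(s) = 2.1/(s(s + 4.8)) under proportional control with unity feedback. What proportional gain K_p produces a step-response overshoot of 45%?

From %OS = 100·exp(−πζ/√(1−ζ²)) = 45%, ζ = −ln(0.45)/√(π²+ln²(0.45)) = 0.2463.
Characteristic equation s² + 4.8s + 2.1K_p = 0 gives ζ = 4.8/(2√(2.1K_p)).
Setting ζ = 0.2463: √(2.1K_p) = 4.8/(2·0.2463) = 9.743, so K_p = 94.92/2.1 = 45.2.

K_p = 45.2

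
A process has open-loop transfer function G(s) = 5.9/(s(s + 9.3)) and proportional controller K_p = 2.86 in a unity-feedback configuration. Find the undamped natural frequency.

ω_n = 4.11 rad/s

With unity feedback the closed-loop characteristic equation is s² + 9.3s + 2.86·5.9 = s² + 9.3s + 16.87 = 0.
Matching s² + 2ζω_n s + ω_n²: ω_n = √16.87 = 4.108 rad/s and 2ζω_n = 9.3, so ζ = 9.3/(2·4.108) = 1.13.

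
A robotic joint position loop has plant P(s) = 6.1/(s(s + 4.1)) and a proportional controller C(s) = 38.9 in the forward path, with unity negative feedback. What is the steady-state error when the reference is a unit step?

0

The open loop C(s)P(s) has a pole at the origin (type 1), so the static position error constant is infinite and e_ss = 1/(1+∞) = 0.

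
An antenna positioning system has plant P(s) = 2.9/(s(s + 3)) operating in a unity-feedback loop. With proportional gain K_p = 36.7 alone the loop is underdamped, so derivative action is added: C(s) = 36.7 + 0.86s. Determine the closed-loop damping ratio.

Forward path: (36.7 + 0.86s)·2.9/(s(s+3)). The closed-loop characteristic equation is s² + (3 + 2.9·0.86)s + 2.9·36.7 = 0.
That is s² + 5.494s + 106.4 = 0, so ω_n = 10.32 rad/s and ζ = 5.494/(2·10.32) = 0.2663.

ζ = 0.266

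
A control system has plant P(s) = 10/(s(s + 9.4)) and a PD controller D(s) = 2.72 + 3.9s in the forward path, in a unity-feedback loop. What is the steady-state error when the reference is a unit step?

0

The open loop D(s)P(s) has a pole at the origin (type 1), so the static position error constant is infinite and e_ss = 1/(1+∞) = 0.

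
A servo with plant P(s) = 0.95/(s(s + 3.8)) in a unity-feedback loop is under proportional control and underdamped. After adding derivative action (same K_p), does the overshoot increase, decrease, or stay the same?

With PD the characteristic equation becomes s² + (a + K·K_d)s + K·K_p = 0; the damping term grows, ζ rises, overshoot falls.

decrease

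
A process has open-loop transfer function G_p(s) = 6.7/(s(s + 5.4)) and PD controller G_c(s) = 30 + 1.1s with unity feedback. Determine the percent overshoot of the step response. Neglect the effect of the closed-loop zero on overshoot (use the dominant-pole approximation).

Forward path: (30 + 1.1s)·6.7/(s(s+5.4)). The closed-loop characteristic equation is s² + (5.4 + 6.7·1.1)s + 6.7·30 = 0.
That is s² + 12.77s + 201 = 0, so ω_n = 14.18 rad/s and ζ = 12.77/(2·14.18) = 0.4504.
%OS = 100·exp(−πζ/√(1−ζ²)) = 20.5%.

20.5%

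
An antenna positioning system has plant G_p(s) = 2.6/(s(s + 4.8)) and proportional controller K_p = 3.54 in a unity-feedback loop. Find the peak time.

Closed-loop characteristic equation: s² + 4.8s + 9.204 = 0, so ω_n = 3.034 rad/s and ζ = 4.8/(2·3.034) = 0.7911.
Damped frequency ω_d = ω_n√(1−ζ²) = 1.856 rad/s, so peak time T_p = π/ω_d = 1.69 s.

T_p = 1.69 s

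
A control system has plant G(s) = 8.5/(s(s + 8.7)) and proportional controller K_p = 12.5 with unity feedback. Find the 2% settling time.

From 1 + K_pG(s) = 0: s² + 8.7s + 106.2 = 0 ⇒ ω_n = 10.31, ζ = 0.422.
2% settling time T_s ≈ 4/(ζω_n) = 4/4.35 = 0.92 s.

T_s ≈ 0.92 s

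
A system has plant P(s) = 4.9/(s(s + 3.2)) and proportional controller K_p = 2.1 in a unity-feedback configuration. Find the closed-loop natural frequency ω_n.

ω_n = 3.21 rad/s

With unity feedback the closed-loop characteristic equation is s² + 3.2s + 2.1·4.9 = s² + 3.2s + 10.29 = 0.
Matching s² + 2ζω_n s + ω_n²: ω_n = √10.29 = 3.208 rad/s and 2ζω_n = 3.2, so ζ = 3.2/(2·3.208) = 0.499.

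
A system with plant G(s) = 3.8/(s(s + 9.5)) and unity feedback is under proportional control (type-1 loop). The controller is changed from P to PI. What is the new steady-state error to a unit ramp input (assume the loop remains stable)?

0

The integrator raises the loop to type 2, so K_v → ∞ and e_ss to a ramp is zero.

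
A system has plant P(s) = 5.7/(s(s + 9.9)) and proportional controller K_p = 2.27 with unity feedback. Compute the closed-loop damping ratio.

With unity feedback the closed-loop characteristic equation is s² + 9.9s + 2.27·5.7 = s² + 9.9s + 12.94 = 0.
So ω_n² = 12.94 ⇒ ω_n = 3.597 rad/s, and ζ = 9.9/(2ω_n) = 1.38.

ζ = 1.38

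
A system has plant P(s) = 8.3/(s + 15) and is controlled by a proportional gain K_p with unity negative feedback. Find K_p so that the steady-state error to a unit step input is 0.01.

The loop is type 0, so e_ss(step) = 1/(1 + K_pos) with K_pos = K_p·P(0).
P(0) = 0.5533. Require 1/(1 + K_p·0.5533) = 0.01, so 1 + 0.5533·K_p = 100.
K_p = (100 − 1)/0.5533 = 179.

K_p = 179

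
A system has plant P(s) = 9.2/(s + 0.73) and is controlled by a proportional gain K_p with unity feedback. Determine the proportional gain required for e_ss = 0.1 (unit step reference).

K_p = 0.714

For a type-0 loop with proportional control, e_ss = 1/(1 + K_p·P(0)).
P(0) = 12.6. Require 1/(1 + K_p·12.6) = 0.1, so 1 + 12.6·K_p = 10.
K_p = (10 − 1)/12.6 = 0.714.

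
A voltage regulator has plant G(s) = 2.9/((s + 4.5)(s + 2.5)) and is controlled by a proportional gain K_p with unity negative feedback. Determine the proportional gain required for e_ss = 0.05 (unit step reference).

K_p = 73.7

The loop is type 0, so e_ss(step) = 1/(1 + K_pos) with K_pos = K_p·G(0).
G(0) = 0.2578. Require 1/(1 + K_p·0.2578) = 0.05, so 1 + 0.2578·K_p = 20.
K_p = (20 − 1)/0.2578 = 73.7.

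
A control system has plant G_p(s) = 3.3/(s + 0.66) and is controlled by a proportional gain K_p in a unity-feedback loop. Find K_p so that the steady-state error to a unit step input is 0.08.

K_p = 2.3

The loop is type 0, so e_ss(step) = 1/(1 + K_pos) with K_pos = K_p·G_p(0).
G_p(0) = 5. Require 1/(1 + K_p·5) = 0.08, so 1 + 5·K_p = 12.5.
K_p = (12.5 − 1)/5 = 2.3.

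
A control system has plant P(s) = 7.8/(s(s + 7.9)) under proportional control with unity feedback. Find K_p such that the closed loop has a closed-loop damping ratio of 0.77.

Closed-loop characteristic equation: s² + 7.9s + K_p·7.8 = 0.
So ω_n = √(7.8K_p) and 2ζω_n = 7.9, giving ζ = 7.9/(2√(7.8K_p)).
Setting ζ = 0.77: √(7.8K_p) = 7.9/(2·0.77) = 5.13, so K_p = 26.32/7.8 = 3.37.

K_p = 3.37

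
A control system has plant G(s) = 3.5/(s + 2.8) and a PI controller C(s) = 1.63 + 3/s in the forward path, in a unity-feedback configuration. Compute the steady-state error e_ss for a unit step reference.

The open loop C(s)G(s) has a pole at the origin (type 1), so the static position error constant is infinite and e_ss = 1/(1+∞) = 0.

0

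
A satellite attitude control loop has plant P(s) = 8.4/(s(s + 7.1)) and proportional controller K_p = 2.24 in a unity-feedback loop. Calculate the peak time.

T_p = 1.26 s

From 1 + K_pP(s) = 0: s² + 7.1s + 18.82 = 0 ⇒ ω_n = 4.338, ζ = 0.8184.
Damped frequency ω_d = ω_n√(1−ζ²) = 2.493 rad/s, so peak time T_p = π/ω_d = 1.26 s.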